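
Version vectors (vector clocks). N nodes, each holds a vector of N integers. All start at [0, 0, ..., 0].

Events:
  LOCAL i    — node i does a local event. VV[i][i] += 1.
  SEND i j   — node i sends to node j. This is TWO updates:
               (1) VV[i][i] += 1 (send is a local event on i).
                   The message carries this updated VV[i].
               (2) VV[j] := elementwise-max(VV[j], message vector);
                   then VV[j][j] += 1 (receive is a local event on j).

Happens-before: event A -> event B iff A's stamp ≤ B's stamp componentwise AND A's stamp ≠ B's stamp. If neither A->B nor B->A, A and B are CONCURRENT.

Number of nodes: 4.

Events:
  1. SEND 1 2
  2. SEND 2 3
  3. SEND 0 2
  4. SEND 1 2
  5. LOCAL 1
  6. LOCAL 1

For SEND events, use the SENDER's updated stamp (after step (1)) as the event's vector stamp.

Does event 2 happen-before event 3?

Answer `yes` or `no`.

Initial: VV[0]=[0, 0, 0, 0]
Initial: VV[1]=[0, 0, 0, 0]
Initial: VV[2]=[0, 0, 0, 0]
Initial: VV[3]=[0, 0, 0, 0]
Event 1: SEND 1->2: VV[1][1]++ -> VV[1]=[0, 1, 0, 0], msg_vec=[0, 1, 0, 0]; VV[2]=max(VV[2],msg_vec) then VV[2][2]++ -> VV[2]=[0, 1, 1, 0]
Event 2: SEND 2->3: VV[2][2]++ -> VV[2]=[0, 1, 2, 0], msg_vec=[0, 1, 2, 0]; VV[3]=max(VV[3],msg_vec) then VV[3][3]++ -> VV[3]=[0, 1, 2, 1]
Event 3: SEND 0->2: VV[0][0]++ -> VV[0]=[1, 0, 0, 0], msg_vec=[1, 0, 0, 0]; VV[2]=max(VV[2],msg_vec) then VV[2][2]++ -> VV[2]=[1, 1, 3, 0]
Event 4: SEND 1->2: VV[1][1]++ -> VV[1]=[0, 2, 0, 0], msg_vec=[0, 2, 0, 0]; VV[2]=max(VV[2],msg_vec) then VV[2][2]++ -> VV[2]=[1, 2, 4, 0]
Event 5: LOCAL 1: VV[1][1]++ -> VV[1]=[0, 3, 0, 0]
Event 6: LOCAL 1: VV[1][1]++ -> VV[1]=[0, 4, 0, 0]
Event 2 stamp: [0, 1, 2, 0]
Event 3 stamp: [1, 0, 0, 0]
[0, 1, 2, 0] <= [1, 0, 0, 0]? False. Equal? False. Happens-before: False

Answer: no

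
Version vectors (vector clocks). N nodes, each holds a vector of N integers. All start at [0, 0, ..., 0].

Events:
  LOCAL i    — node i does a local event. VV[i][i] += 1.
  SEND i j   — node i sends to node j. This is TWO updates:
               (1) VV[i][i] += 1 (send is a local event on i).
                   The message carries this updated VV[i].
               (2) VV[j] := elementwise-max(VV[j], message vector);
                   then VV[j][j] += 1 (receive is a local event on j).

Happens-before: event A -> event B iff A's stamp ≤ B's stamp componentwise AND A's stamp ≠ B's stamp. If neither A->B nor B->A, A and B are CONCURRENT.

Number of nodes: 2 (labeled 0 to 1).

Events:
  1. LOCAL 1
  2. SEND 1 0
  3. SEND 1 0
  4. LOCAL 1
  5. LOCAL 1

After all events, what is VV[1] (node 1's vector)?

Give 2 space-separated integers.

Answer: 0 5

Derivation:
Initial: VV[0]=[0, 0]
Initial: VV[1]=[0, 0]
Event 1: LOCAL 1: VV[1][1]++ -> VV[1]=[0, 1]
Event 2: SEND 1->0: VV[1][1]++ -> VV[1]=[0, 2], msg_vec=[0, 2]; VV[0]=max(VV[0],msg_vec) then VV[0][0]++ -> VV[0]=[1, 2]
Event 3: SEND 1->0: VV[1][1]++ -> VV[1]=[0, 3], msg_vec=[0, 3]; VV[0]=max(VV[0],msg_vec) then VV[0][0]++ -> VV[0]=[2, 3]
Event 4: LOCAL 1: VV[1][1]++ -> VV[1]=[0, 4]
Event 5: LOCAL 1: VV[1][1]++ -> VV[1]=[0, 5]
Final vectors: VV[0]=[2, 3]; VV[1]=[0, 5]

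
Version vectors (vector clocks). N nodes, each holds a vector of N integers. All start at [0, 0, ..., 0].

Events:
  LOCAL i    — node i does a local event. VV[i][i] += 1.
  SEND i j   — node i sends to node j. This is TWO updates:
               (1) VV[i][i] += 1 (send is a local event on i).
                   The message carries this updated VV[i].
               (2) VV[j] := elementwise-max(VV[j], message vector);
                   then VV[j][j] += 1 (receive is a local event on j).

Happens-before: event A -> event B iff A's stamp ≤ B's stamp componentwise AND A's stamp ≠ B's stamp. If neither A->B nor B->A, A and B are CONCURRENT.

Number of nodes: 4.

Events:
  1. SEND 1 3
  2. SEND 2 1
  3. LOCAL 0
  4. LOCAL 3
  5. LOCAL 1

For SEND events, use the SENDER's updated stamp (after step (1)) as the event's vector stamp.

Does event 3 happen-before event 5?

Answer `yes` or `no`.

Answer: no

Derivation:
Initial: VV[0]=[0, 0, 0, 0]
Initial: VV[1]=[0, 0, 0, 0]
Initial: VV[2]=[0, 0, 0, 0]
Initial: VV[3]=[0, 0, 0, 0]
Event 1: SEND 1->3: VV[1][1]++ -> VV[1]=[0, 1, 0, 0], msg_vec=[0, 1, 0, 0]; VV[3]=max(VV[3],msg_vec) then VV[3][3]++ -> VV[3]=[0, 1, 0, 1]
Event 2: SEND 2->1: VV[2][2]++ -> VV[2]=[0, 0, 1, 0], msg_vec=[0, 0, 1, 0]; VV[1]=max(VV[1],msg_vec) then VV[1][1]++ -> VV[1]=[0, 2, 1, 0]
Event 3: LOCAL 0: VV[0][0]++ -> VV[0]=[1, 0, 0, 0]
Event 4: LOCAL 3: VV[3][3]++ -> VV[3]=[0, 1, 0, 2]
Event 5: LOCAL 1: VV[1][1]++ -> VV[1]=[0, 3, 1, 0]
Event 3 stamp: [1, 0, 0, 0]
Event 5 stamp: [0, 3, 1, 0]
[1, 0, 0, 0] <= [0, 3, 1, 0]? False. Equal? False. Happens-before: False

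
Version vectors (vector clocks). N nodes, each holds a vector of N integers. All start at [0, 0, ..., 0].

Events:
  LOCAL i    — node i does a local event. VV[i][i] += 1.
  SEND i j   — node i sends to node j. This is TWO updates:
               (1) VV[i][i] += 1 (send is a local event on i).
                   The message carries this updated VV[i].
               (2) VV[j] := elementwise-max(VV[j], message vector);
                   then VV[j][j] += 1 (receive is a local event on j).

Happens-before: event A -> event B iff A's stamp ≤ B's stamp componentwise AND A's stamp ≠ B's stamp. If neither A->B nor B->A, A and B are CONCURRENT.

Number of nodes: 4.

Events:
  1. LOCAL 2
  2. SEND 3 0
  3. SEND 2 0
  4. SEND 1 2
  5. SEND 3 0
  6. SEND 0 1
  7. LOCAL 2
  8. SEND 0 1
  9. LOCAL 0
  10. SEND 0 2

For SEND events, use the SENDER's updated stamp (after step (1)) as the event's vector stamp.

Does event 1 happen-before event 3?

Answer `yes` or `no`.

Answer: yes

Derivation:
Initial: VV[0]=[0, 0, 0, 0]
Initial: VV[1]=[0, 0, 0, 0]
Initial: VV[2]=[0, 0, 0, 0]
Initial: VV[3]=[0, 0, 0, 0]
Event 1: LOCAL 2: VV[2][2]++ -> VV[2]=[0, 0, 1, 0]
Event 2: SEND 3->0: VV[3][3]++ -> VV[3]=[0, 0, 0, 1], msg_vec=[0, 0, 0, 1]; VV[0]=max(VV[0],msg_vec) then VV[0][0]++ -> VV[0]=[1, 0, 0, 1]
Event 3: SEND 2->0: VV[2][2]++ -> VV[2]=[0, 0, 2, 0], msg_vec=[0, 0, 2, 0]; VV[0]=max(VV[0],msg_vec) then VV[0][0]++ -> VV[0]=[2, 0, 2, 1]
Event 4: SEND 1->2: VV[1][1]++ -> VV[1]=[0, 1, 0, 0], msg_vec=[0, 1, 0, 0]; VV[2]=max(VV[2],msg_vec) then VV[2][2]++ -> VV[2]=[0, 1, 3, 0]
Event 5: SEND 3->0: VV[3][3]++ -> VV[3]=[0, 0, 0, 2], msg_vec=[0, 0, 0, 2]; VV[0]=max(VV[0],msg_vec) then VV[0][0]++ -> VV[0]=[3, 0, 2, 2]
Event 6: SEND 0->1: VV[0][0]++ -> VV[0]=[4, 0, 2, 2], msg_vec=[4, 0, 2, 2]; VV[1]=max(VV[1],msg_vec) then VV[1][1]++ -> VV[1]=[4, 2, 2, 2]
Event 7: LOCAL 2: VV[2][2]++ -> VV[2]=[0, 1, 4, 0]
Event 8: SEND 0->1: VV[0][0]++ -> VV[0]=[5, 0, 2, 2], msg_vec=[5, 0, 2, 2]; VV[1]=max(VV[1],msg_vec) then VV[1][1]++ -> VV[1]=[5, 3, 2, 2]
Event 9: LOCAL 0: VV[0][0]++ -> VV[0]=[6, 0, 2, 2]
Event 10: SEND 0->2: VV[0][0]++ -> VV[0]=[7, 0, 2, 2], msg_vec=[7, 0, 2, 2]; VV[2]=max(VV[2],msg_vec) then VV[2][2]++ -> VV[2]=[7, 1, 5, 2]
Event 1 stamp: [0, 0, 1, 0]
Event 3 stamp: [0, 0, 2, 0]
[0, 0, 1, 0] <= [0, 0, 2, 0]? True. Equal? False. Happens-before: True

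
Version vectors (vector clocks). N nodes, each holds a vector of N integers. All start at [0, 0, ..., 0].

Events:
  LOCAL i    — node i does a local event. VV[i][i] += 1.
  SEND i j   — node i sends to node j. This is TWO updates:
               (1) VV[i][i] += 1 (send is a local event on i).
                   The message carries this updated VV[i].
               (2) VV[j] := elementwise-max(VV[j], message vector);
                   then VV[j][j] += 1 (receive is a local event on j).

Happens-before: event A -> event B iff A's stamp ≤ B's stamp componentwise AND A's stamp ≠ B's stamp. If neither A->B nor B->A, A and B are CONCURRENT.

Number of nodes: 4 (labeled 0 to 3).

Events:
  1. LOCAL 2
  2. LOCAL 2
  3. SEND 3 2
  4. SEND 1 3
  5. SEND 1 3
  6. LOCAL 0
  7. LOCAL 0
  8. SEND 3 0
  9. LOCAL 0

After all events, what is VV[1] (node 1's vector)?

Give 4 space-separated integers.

Initial: VV[0]=[0, 0, 0, 0]
Initial: VV[1]=[0, 0, 0, 0]
Initial: VV[2]=[0, 0, 0, 0]
Initial: VV[3]=[0, 0, 0, 0]
Event 1: LOCAL 2: VV[2][2]++ -> VV[2]=[0, 0, 1, 0]
Event 2: LOCAL 2: VV[2][2]++ -> VV[2]=[0, 0, 2, 0]
Event 3: SEND 3->2: VV[3][3]++ -> VV[3]=[0, 0, 0, 1], msg_vec=[0, 0, 0, 1]; VV[2]=max(VV[2],msg_vec) then VV[2][2]++ -> VV[2]=[0, 0, 3, 1]
Event 4: SEND 1->3: VV[1][1]++ -> VV[1]=[0, 1, 0, 0], msg_vec=[0, 1, 0, 0]; VV[3]=max(VV[3],msg_vec) then VV[3][3]++ -> VV[3]=[0, 1, 0, 2]
Event 5: SEND 1->3: VV[1][1]++ -> VV[1]=[0, 2, 0, 0], msg_vec=[0, 2, 0, 0]; VV[3]=max(VV[3],msg_vec) then VV[3][3]++ -> VV[3]=[0, 2, 0, 3]
Event 6: LOCAL 0: VV[0][0]++ -> VV[0]=[1, 0, 0, 0]
Event 7: LOCAL 0: VV[0][0]++ -> VV[0]=[2, 0, 0, 0]
Event 8: SEND 3->0: VV[3][3]++ -> VV[3]=[0, 2, 0, 4], msg_vec=[0, 2, 0, 4]; VV[0]=max(VV[0],msg_vec) then VV[0][0]++ -> VV[0]=[3, 2, 0, 4]
Event 9: LOCAL 0: VV[0][0]++ -> VV[0]=[4, 2, 0, 4]
Final vectors: VV[0]=[4, 2, 0, 4]; VV[1]=[0, 2, 0, 0]; VV[2]=[0, 0, 3, 1]; VV[3]=[0, 2, 0, 4]

Answer: 0 2 0 0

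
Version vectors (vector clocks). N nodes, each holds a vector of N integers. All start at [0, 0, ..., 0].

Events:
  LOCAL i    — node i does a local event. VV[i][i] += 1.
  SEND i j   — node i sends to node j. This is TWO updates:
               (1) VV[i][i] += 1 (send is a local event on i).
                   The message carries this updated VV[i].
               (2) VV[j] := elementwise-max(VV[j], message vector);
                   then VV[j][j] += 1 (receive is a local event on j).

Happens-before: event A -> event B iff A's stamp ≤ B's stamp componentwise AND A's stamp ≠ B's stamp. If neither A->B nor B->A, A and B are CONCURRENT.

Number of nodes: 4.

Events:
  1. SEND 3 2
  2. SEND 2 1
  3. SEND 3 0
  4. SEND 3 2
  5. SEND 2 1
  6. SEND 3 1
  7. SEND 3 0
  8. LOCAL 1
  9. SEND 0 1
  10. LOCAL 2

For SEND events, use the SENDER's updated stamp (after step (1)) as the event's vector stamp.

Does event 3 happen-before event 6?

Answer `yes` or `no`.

Initial: VV[0]=[0, 0, 0, 0]
Initial: VV[1]=[0, 0, 0, 0]
Initial: VV[2]=[0, 0, 0, 0]
Initial: VV[3]=[0, 0, 0, 0]
Event 1: SEND 3->2: VV[3][3]++ -> VV[3]=[0, 0, 0, 1], msg_vec=[0, 0, 0, 1]; VV[2]=max(VV[2],msg_vec) then VV[2][2]++ -> VV[2]=[0, 0, 1, 1]
Event 2: SEND 2->1: VV[2][2]++ -> VV[2]=[0, 0, 2, 1], msg_vec=[0, 0, 2, 1]; VV[1]=max(VV[1],msg_vec) then VV[1][1]++ -> VV[1]=[0, 1, 2, 1]
Event 3: SEND 3->0: VV[3][3]++ -> VV[3]=[0, 0, 0, 2], msg_vec=[0, 0, 0, 2]; VV[0]=max(VV[0],msg_vec) then VV[0][0]++ -> VV[0]=[1, 0, 0, 2]
Event 4: SEND 3->2: VV[3][3]++ -> VV[3]=[0, 0, 0, 3], msg_vec=[0, 0, 0, 3]; VV[2]=max(VV[2],msg_vec) then VV[2][2]++ -> VV[2]=[0, 0, 3, 3]
Event 5: SEND 2->1: VV[2][2]++ -> VV[2]=[0, 0, 4, 3], msg_vec=[0, 0, 4, 3]; VV[1]=max(VV[1],msg_vec) then VV[1][1]++ -> VV[1]=[0, 2, 4, 3]
Event 6: SEND 3->1: VV[3][3]++ -> VV[3]=[0, 0, 0, 4], msg_vec=[0, 0, 0, 4]; VV[1]=max(VV[1],msg_vec) then VV[1][1]++ -> VV[1]=[0, 3, 4, 4]
Event 7: SEND 3->0: VV[3][3]++ -> VV[3]=[0, 0, 0, 5], msg_vec=[0, 0, 0, 5]; VV[0]=max(VV[0],msg_vec) then VV[0][0]++ -> VV[0]=[2, 0, 0, 5]
Event 8: LOCAL 1: VV[1][1]++ -> VV[1]=[0, 4, 4, 4]
Event 9: SEND 0->1: VV[0][0]++ -> VV[0]=[3, 0, 0, 5], msg_vec=[3, 0, 0, 5]; VV[1]=max(VV[1],msg_vec) then VV[1][1]++ -> VV[1]=[3, 5, 4, 5]
Event 10: LOCAL 2: VV[2][2]++ -> VV[2]=[0, 0, 5, 3]
Event 3 stamp: [0, 0, 0, 2]
Event 6 stamp: [0, 0, 0, 4]
[0, 0, 0, 2] <= [0, 0, 0, 4]? True. Equal? False. Happens-before: True

Answer: yes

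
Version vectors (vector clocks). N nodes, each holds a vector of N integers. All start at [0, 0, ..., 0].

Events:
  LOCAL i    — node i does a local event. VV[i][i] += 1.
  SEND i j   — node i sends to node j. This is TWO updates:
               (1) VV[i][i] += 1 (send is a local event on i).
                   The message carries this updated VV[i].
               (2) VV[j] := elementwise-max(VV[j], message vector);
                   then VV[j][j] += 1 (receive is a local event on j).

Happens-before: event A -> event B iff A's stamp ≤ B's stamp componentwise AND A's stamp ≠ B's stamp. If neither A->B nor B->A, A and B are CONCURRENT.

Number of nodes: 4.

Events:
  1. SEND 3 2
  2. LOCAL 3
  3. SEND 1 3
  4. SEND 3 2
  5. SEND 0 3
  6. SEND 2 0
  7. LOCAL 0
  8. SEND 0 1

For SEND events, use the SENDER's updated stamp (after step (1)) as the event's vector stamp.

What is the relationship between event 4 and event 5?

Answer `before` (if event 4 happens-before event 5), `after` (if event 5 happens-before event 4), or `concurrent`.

Initial: VV[0]=[0, 0, 0, 0]
Initial: VV[1]=[0, 0, 0, 0]
Initial: VV[2]=[0, 0, 0, 0]
Initial: VV[3]=[0, 0, 0, 0]
Event 1: SEND 3->2: VV[3][3]++ -> VV[3]=[0, 0, 0, 1], msg_vec=[0, 0, 0, 1]; VV[2]=max(VV[2],msg_vec) then VV[2][2]++ -> VV[2]=[0, 0, 1, 1]
Event 2: LOCAL 3: VV[3][3]++ -> VV[3]=[0, 0, 0, 2]
Event 3: SEND 1->3: VV[1][1]++ -> VV[1]=[0, 1, 0, 0], msg_vec=[0, 1, 0, 0]; VV[3]=max(VV[3],msg_vec) then VV[3][3]++ -> VV[3]=[0, 1, 0, 3]
Event 4: SEND 3->2: VV[3][3]++ -> VV[3]=[0, 1, 0, 4], msg_vec=[0, 1, 0, 4]; VV[2]=max(VV[2],msg_vec) then VV[2][2]++ -> VV[2]=[0, 1, 2, 4]
Event 5: SEND 0->3: VV[0][0]++ -> VV[0]=[1, 0, 0, 0], msg_vec=[1, 0, 0, 0]; VV[3]=max(VV[3],msg_vec) then VV[3][3]++ -> VV[3]=[1, 1, 0, 5]
Event 6: SEND 2->0: VV[2][2]++ -> VV[2]=[0, 1, 3, 4], msg_vec=[0, 1, 3, 4]; VV[0]=max(VV[0],msg_vec) then VV[0][0]++ -> VV[0]=[2, 1, 3, 4]
Event 7: LOCAL 0: VV[0][0]++ -> VV[0]=[3, 1, 3, 4]
Event 8: SEND 0->1: VV[0][0]++ -> VV[0]=[4, 1, 3, 4], msg_vec=[4, 1, 3, 4]; VV[1]=max(VV[1],msg_vec) then VV[1][1]++ -> VV[1]=[4, 2, 3, 4]
Event 4 stamp: [0, 1, 0, 4]
Event 5 stamp: [1, 0, 0, 0]
[0, 1, 0, 4] <= [1, 0, 0, 0]? False
[1, 0, 0, 0] <= [0, 1, 0, 4]? False
Relation: concurrent

Answer: concurrent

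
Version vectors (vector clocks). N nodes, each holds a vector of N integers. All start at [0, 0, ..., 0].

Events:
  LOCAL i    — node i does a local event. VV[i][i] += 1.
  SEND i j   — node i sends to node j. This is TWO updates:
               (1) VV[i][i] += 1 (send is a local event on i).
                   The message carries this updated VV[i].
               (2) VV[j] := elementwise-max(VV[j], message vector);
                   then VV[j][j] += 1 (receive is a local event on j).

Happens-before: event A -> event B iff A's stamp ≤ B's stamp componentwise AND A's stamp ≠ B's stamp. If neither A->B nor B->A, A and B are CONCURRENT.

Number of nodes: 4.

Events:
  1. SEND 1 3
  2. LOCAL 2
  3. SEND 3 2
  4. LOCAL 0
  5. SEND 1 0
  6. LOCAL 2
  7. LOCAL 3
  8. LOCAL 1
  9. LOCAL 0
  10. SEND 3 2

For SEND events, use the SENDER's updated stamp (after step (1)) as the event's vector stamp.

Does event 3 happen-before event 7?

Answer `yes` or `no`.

Answer: yes

Derivation:
Initial: VV[0]=[0, 0, 0, 0]
Initial: VV[1]=[0, 0, 0, 0]
Initial: VV[2]=[0, 0, 0, 0]
Initial: VV[3]=[0, 0, 0, 0]
Event 1: SEND 1->3: VV[1][1]++ -> VV[1]=[0, 1, 0, 0], msg_vec=[0, 1, 0, 0]; VV[3]=max(VV[3],msg_vec) then VV[3][3]++ -> VV[3]=[0, 1, 0, 1]
Event 2: LOCAL 2: VV[2][2]++ -> VV[2]=[0, 0, 1, 0]
Event 3: SEND 3->2: VV[3][3]++ -> VV[3]=[0, 1, 0, 2], msg_vec=[0, 1, 0, 2]; VV[2]=max(VV[2],msg_vec) then VV[2][2]++ -> VV[2]=[0, 1, 2, 2]
Event 4: LOCAL 0: VV[0][0]++ -> VV[0]=[1, 0, 0, 0]
Event 5: SEND 1->0: VV[1][1]++ -> VV[1]=[0, 2, 0, 0], msg_vec=[0, 2, 0, 0]; VV[0]=max(VV[0],msg_vec) then VV[0][0]++ -> VV[0]=[2, 2, 0, 0]
Event 6: LOCAL 2: VV[2][2]++ -> VV[2]=[0, 1, 3, 2]
Event 7: LOCAL 3: VV[3][3]++ -> VV[3]=[0, 1, 0, 3]
Event 8: LOCAL 1: VV[1][1]++ -> VV[1]=[0, 3, 0, 0]
Event 9: LOCAL 0: VV[0][0]++ -> VV[0]=[3, 2, 0, 0]
Event 10: SEND 3->2: VV[3][3]++ -> VV[3]=[0, 1, 0, 4], msg_vec=[0, 1, 0, 4]; VV[2]=max(VV[2],msg_vec) then VV[2][2]++ -> VV[2]=[0, 1, 4, 4]
Event 3 stamp: [0, 1, 0, 2]
Event 7 stamp: [0, 1, 0, 3]
[0, 1, 0, 2] <= [0, 1, 0, 3]? True. Equal? False. Happens-before: True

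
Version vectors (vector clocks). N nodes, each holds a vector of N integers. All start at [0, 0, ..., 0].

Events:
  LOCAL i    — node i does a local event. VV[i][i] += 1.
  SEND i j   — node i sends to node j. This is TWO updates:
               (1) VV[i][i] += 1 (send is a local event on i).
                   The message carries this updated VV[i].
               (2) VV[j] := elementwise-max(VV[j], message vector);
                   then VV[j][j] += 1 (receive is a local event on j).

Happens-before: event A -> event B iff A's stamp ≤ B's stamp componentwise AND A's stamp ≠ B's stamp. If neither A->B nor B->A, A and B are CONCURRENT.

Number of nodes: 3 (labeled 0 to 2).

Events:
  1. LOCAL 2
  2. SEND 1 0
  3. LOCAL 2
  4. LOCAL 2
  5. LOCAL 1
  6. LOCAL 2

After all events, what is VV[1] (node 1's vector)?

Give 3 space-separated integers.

Answer: 0 2 0

Derivation:
Initial: VV[0]=[0, 0, 0]
Initial: VV[1]=[0, 0, 0]
Initial: VV[2]=[0, 0, 0]
Event 1: LOCAL 2: VV[2][2]++ -> VV[2]=[0, 0, 1]
Event 2: SEND 1->0: VV[1][1]++ -> VV[1]=[0, 1, 0], msg_vec=[0, 1, 0]; VV[0]=max(VV[0],msg_vec) then VV[0][0]++ -> VV[0]=[1, 1, 0]
Event 3: LOCAL 2: VV[2][2]++ -> VV[2]=[0, 0, 2]
Event 4: LOCAL 2: VV[2][2]++ -> VV[2]=[0, 0, 3]
Event 5: LOCAL 1: VV[1][1]++ -> VV[1]=[0, 2, 0]
Event 6: LOCAL 2: VV[2][2]++ -> VV[2]=[0, 0, 4]
Final vectors: VV[0]=[1, 1, 0]; VV[1]=[0, 2, 0]; VV[2]=[0, 0, 4]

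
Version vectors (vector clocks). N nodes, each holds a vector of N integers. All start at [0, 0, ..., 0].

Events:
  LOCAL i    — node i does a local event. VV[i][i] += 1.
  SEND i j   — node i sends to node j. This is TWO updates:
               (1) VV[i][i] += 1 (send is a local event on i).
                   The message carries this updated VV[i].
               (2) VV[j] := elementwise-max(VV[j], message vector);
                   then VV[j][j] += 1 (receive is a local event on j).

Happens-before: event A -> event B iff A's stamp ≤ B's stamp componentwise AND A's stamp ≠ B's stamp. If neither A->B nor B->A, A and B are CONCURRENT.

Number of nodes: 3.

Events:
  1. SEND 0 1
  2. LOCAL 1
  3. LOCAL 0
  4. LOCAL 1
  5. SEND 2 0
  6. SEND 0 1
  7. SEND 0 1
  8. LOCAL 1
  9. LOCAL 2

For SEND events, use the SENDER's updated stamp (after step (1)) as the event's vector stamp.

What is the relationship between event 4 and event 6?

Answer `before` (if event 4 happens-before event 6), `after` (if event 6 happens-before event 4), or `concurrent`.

Initial: VV[0]=[0, 0, 0]
Initial: VV[1]=[0, 0, 0]
Initial: VV[2]=[0, 0, 0]
Event 1: SEND 0->1: VV[0][0]++ -> VV[0]=[1, 0, 0], msg_vec=[1, 0, 0]; VV[1]=max(VV[1],msg_vec) then VV[1][1]++ -> VV[1]=[1, 1, 0]
Event 2: LOCAL 1: VV[1][1]++ -> VV[1]=[1, 2, 0]
Event 3: LOCAL 0: VV[0][0]++ -> VV[0]=[2, 0, 0]
Event 4: LOCAL 1: VV[1][1]++ -> VV[1]=[1, 3, 0]
Event 5: SEND 2->0: VV[2][2]++ -> VV[2]=[0, 0, 1], msg_vec=[0, 0, 1]; VV[0]=max(VV[0],msg_vec) then VV[0][0]++ -> VV[0]=[3, 0, 1]
Event 6: SEND 0->1: VV[0][0]++ -> VV[0]=[4, 0, 1], msg_vec=[4, 0, 1]; VV[1]=max(VV[1],msg_vec) then VV[1][1]++ -> VV[1]=[4, 4, 1]
Event 7: SEND 0->1: VV[0][0]++ -> VV[0]=[5, 0, 1], msg_vec=[5, 0, 1]; VV[1]=max(VV[1],msg_vec) then VV[1][1]++ -> VV[1]=[5, 5, 1]
Event 8: LOCAL 1: VV[1][1]++ -> VV[1]=[5, 6, 1]
Event 9: LOCAL 2: VV[2][2]++ -> VV[2]=[0, 0, 2]
Event 4 stamp: [1, 3, 0]
Event 6 stamp: [4, 0, 1]
[1, 3, 0] <= [4, 0, 1]? False
[4, 0, 1] <= [1, 3, 0]? False
Relation: concurrent

Answer: concurrent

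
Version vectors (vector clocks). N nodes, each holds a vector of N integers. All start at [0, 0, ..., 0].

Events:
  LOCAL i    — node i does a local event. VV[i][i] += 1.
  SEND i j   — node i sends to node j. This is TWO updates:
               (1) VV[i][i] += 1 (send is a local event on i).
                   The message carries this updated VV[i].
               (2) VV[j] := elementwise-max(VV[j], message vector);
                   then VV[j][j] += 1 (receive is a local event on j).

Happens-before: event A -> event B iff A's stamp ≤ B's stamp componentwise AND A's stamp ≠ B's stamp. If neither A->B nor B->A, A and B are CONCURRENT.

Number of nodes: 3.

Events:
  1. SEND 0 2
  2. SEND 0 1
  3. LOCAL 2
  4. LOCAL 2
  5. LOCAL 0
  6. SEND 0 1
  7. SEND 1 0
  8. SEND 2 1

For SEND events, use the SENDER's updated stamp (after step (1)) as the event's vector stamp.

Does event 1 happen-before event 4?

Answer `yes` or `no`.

Initial: VV[0]=[0, 0, 0]
Initial: VV[1]=[0, 0, 0]
Initial: VV[2]=[0, 0, 0]
Event 1: SEND 0->2: VV[0][0]++ -> VV[0]=[1, 0, 0], msg_vec=[1, 0, 0]; VV[2]=max(VV[2],msg_vec) then VV[2][2]++ -> VV[2]=[1, 0, 1]
Event 2: SEND 0->1: VV[0][0]++ -> VV[0]=[2, 0, 0], msg_vec=[2, 0, 0]; VV[1]=max(VV[1],msg_vec) then VV[1][1]++ -> VV[1]=[2, 1, 0]
Event 3: LOCAL 2: VV[2][2]++ -> VV[2]=[1, 0, 2]
Event 4: LOCAL 2: VV[2][2]++ -> VV[2]=[1, 0, 3]
Event 5: LOCAL 0: VV[0][0]++ -> VV[0]=[3, 0, 0]
Event 6: SEND 0->1: VV[0][0]++ -> VV[0]=[4, 0, 0], msg_vec=[4, 0, 0]; VV[1]=max(VV[1],msg_vec) then VV[1][1]++ -> VV[1]=[4, 2, 0]
Event 7: SEND 1->0: VV[1][1]++ -> VV[1]=[4, 3, 0], msg_vec=[4, 3, 0]; VV[0]=max(VV[0],msg_vec) then VV[0][0]++ -> VV[0]=[5, 3, 0]
Event 8: SEND 2->1: VV[2][2]++ -> VV[2]=[1, 0, 4], msg_vec=[1, 0, 4]; VV[1]=max(VV[1],msg_vec) then VV[1][1]++ -> VV[1]=[4, 4, 4]
Event 1 stamp: [1, 0, 0]
Event 4 stamp: [1, 0, 3]
[1, 0, 0] <= [1, 0, 3]? True. Equal? False. Happens-before: True

Answer: yes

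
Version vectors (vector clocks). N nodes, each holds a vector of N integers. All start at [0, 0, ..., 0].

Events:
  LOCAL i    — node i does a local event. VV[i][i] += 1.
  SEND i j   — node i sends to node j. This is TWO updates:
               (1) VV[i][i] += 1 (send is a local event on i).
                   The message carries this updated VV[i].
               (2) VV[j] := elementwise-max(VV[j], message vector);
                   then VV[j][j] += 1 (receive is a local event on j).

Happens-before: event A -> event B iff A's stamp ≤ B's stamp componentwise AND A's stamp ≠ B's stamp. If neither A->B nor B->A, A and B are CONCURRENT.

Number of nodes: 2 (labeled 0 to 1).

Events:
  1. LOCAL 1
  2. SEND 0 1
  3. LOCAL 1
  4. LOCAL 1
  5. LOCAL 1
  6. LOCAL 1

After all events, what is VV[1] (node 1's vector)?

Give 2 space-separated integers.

Answer: 1 6

Derivation:
Initial: VV[0]=[0, 0]
Initial: VV[1]=[0, 0]
Event 1: LOCAL 1: VV[1][1]++ -> VV[1]=[0, 1]
Event 2: SEND 0->1: VV[0][0]++ -> VV[0]=[1, 0], msg_vec=[1, 0]; VV[1]=max(VV[1],msg_vec) then VV[1][1]++ -> VV[1]=[1, 2]
Event 3: LOCAL 1: VV[1][1]++ -> VV[1]=[1, 3]
Event 4: LOCAL 1: VV[1][1]++ -> VV[1]=[1, 4]
Event 5: LOCAL 1: VV[1][1]++ -> VV[1]=[1, 5]
Event 6: LOCAL 1: VV[1][1]++ -> VV[1]=[1, 6]
Final vectors: VV[0]=[1, 0]; VV[1]=[1, 6]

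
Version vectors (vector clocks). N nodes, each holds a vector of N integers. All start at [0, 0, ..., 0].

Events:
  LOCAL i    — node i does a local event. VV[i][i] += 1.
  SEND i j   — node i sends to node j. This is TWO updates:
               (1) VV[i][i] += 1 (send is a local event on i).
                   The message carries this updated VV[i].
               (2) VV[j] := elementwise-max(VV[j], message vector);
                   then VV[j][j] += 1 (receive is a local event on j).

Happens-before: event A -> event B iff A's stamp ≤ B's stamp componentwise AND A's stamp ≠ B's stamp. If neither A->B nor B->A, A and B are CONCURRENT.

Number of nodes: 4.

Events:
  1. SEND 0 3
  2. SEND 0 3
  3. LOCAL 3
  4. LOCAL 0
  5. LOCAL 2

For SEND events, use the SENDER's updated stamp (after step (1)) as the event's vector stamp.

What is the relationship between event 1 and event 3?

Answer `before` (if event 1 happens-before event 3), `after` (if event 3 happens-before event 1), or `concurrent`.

Initial: VV[0]=[0, 0, 0, 0]
Initial: VV[1]=[0, 0, 0, 0]
Initial: VV[2]=[0, 0, 0, 0]
Initial: VV[3]=[0, 0, 0, 0]
Event 1: SEND 0->3: VV[0][0]++ -> VV[0]=[1, 0, 0, 0], msg_vec=[1, 0, 0, 0]; VV[3]=max(VV[3],msg_vec) then VV[3][3]++ -> VV[3]=[1, 0, 0, 1]
Event 2: SEND 0->3: VV[0][0]++ -> VV[0]=[2, 0, 0, 0], msg_vec=[2, 0, 0, 0]; VV[3]=max(VV[3],msg_vec) then VV[3][3]++ -> VV[3]=[2, 0, 0, 2]
Event 3: LOCAL 3: VV[3][3]++ -> VV[3]=[2, 0, 0, 3]
Event 4: LOCAL 0: VV[0][0]++ -> VV[0]=[3, 0, 0, 0]
Event 5: LOCAL 2: VV[2][2]++ -> VV[2]=[0, 0, 1, 0]
Event 1 stamp: [1, 0, 0, 0]
Event 3 stamp: [2, 0, 0, 3]
[1, 0, 0, 0] <= [2, 0, 0, 3]? True
[2, 0, 0, 3] <= [1, 0, 0, 0]? False
Relation: before

Answer: before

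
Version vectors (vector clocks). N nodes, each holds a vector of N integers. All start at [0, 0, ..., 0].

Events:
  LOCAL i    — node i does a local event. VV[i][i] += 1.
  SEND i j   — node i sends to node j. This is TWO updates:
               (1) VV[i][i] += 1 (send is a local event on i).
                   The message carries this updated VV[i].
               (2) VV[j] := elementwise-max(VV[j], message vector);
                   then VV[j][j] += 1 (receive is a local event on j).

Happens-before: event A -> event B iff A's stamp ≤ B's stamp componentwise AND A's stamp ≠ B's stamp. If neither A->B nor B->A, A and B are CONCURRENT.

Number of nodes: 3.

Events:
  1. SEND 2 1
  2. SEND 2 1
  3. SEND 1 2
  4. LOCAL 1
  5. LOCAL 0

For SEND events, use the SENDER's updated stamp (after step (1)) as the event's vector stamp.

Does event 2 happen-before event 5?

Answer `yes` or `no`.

Initial: VV[0]=[0, 0, 0]
Initial: VV[1]=[0, 0, 0]
Initial: VV[2]=[0, 0, 0]
Event 1: SEND 2->1: VV[2][2]++ -> VV[2]=[0, 0, 1], msg_vec=[0, 0, 1]; VV[1]=max(VV[1],msg_vec) then VV[1][1]++ -> VV[1]=[0, 1, 1]
Event 2: SEND 2->1: VV[2][2]++ -> VV[2]=[0, 0, 2], msg_vec=[0, 0, 2]; VV[1]=max(VV[1],msg_vec) then VV[1][1]++ -> VV[1]=[0, 2, 2]
Event 3: SEND 1->2: VV[1][1]++ -> VV[1]=[0, 3, 2], msg_vec=[0, 3, 2]; VV[2]=max(VV[2],msg_vec) then VV[2][2]++ -> VV[2]=[0, 3, 3]
Event 4: LOCAL 1: VV[1][1]++ -> VV[1]=[0, 4, 2]
Event 5: LOCAL 0: VV[0][0]++ -> VV[0]=[1, 0, 0]
Event 2 stamp: [0, 0, 2]
Event 5 stamp: [1, 0, 0]
[0, 0, 2] <= [1, 0, 0]? False. Equal? False. Happens-before: False

Answer: no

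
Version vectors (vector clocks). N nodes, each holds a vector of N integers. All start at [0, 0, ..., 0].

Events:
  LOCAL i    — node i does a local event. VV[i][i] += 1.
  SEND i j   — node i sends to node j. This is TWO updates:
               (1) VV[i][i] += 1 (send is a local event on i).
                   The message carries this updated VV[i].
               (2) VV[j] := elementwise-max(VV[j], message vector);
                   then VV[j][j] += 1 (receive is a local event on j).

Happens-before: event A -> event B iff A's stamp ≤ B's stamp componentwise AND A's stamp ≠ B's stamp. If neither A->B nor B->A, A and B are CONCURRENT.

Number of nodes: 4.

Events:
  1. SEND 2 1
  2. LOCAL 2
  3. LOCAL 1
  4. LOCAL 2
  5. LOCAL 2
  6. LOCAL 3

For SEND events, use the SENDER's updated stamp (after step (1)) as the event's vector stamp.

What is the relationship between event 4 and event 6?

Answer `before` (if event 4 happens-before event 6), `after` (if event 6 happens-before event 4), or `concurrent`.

Answer: concurrent

Derivation:
Initial: VV[0]=[0, 0, 0, 0]
Initial: VV[1]=[0, 0, 0, 0]
Initial: VV[2]=[0, 0, 0, 0]
Initial: VV[3]=[0, 0, 0, 0]
Event 1: SEND 2->1: VV[2][2]++ -> VV[2]=[0, 0, 1, 0], msg_vec=[0, 0, 1, 0]; VV[1]=max(VV[1],msg_vec) then VV[1][1]++ -> VV[1]=[0, 1, 1, 0]
Event 2: LOCAL 2: VV[2][2]++ -> VV[2]=[0, 0, 2, 0]
Event 3: LOCAL 1: VV[1][1]++ -> VV[1]=[0, 2, 1, 0]
Event 4: LOCAL 2: VV[2][2]++ -> VV[2]=[0, 0, 3, 0]
Event 5: LOCAL 2: VV[2][2]++ -> VV[2]=[0, 0, 4, 0]
Event 6: LOCAL 3: VV[3][3]++ -> VV[3]=[0, 0, 0, 1]
Event 4 stamp: [0, 0, 3, 0]
Event 6 stamp: [0, 0, 0, 1]
[0, 0, 3, 0] <= [0, 0, 0, 1]? False
[0, 0, 0, 1] <= [0, 0, 3, 0]? False
Relation: concurrent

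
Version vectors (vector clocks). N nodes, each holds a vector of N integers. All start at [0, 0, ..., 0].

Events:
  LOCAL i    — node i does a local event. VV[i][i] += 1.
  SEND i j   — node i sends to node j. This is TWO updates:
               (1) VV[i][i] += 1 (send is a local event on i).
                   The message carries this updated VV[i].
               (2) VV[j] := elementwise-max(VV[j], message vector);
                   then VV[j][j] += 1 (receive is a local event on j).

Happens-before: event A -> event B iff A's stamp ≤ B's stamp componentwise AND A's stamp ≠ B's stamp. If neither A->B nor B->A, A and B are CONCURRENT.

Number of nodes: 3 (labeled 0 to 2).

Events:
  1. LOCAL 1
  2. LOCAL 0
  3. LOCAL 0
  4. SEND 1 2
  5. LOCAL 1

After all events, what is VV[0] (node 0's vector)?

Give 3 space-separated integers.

Initial: VV[0]=[0, 0, 0]
Initial: VV[1]=[0, 0, 0]
Initial: VV[2]=[0, 0, 0]
Event 1: LOCAL 1: VV[1][1]++ -> VV[1]=[0, 1, 0]
Event 2: LOCAL 0: VV[0][0]++ -> VV[0]=[1, 0, 0]
Event 3: LOCAL 0: VV[0][0]++ -> VV[0]=[2, 0, 0]
Event 4: SEND 1->2: VV[1][1]++ -> VV[1]=[0, 2, 0], msg_vec=[0, 2, 0]; VV[2]=max(VV[2],msg_vec) then VV[2][2]++ -> VV[2]=[0, 2, 1]
Event 5: LOCAL 1: VV[1][1]++ -> VV[1]=[0, 3, 0]
Final vectors: VV[0]=[2, 0, 0]; VV[1]=[0, 3, 0]; VV[2]=[0, 2, 1]

Answer: 2 0 0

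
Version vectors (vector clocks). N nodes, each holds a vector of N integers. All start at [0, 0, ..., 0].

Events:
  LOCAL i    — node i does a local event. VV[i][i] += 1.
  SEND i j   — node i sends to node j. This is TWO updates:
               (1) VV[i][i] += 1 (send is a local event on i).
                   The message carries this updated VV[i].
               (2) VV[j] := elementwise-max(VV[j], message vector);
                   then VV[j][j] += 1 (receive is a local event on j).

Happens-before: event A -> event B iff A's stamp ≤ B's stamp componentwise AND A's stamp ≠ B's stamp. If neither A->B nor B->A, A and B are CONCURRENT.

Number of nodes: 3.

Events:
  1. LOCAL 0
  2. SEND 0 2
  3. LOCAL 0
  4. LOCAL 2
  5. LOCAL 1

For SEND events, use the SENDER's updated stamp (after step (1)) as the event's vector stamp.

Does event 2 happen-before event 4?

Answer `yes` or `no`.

Initial: VV[0]=[0, 0, 0]
Initial: VV[1]=[0, 0, 0]
Initial: VV[2]=[0, 0, 0]
Event 1: LOCAL 0: VV[0][0]++ -> VV[0]=[1, 0, 0]
Event 2: SEND 0->2: VV[0][0]++ -> VV[0]=[2, 0, 0], msg_vec=[2, 0, 0]; VV[2]=max(VV[2],msg_vec) then VV[2][2]++ -> VV[2]=[2, 0, 1]
Event 3: LOCAL 0: VV[0][0]++ -> VV[0]=[3, 0, 0]
Event 4: LOCAL 2: VV[2][2]++ -> VV[2]=[2, 0, 2]
Event 5: LOCAL 1: VV[1][1]++ -> VV[1]=[0, 1, 0]
Event 2 stamp: [2, 0, 0]
Event 4 stamp: [2, 0, 2]
[2, 0, 0] <= [2, 0, 2]? True. Equal? False. Happens-before: True

Answer: yes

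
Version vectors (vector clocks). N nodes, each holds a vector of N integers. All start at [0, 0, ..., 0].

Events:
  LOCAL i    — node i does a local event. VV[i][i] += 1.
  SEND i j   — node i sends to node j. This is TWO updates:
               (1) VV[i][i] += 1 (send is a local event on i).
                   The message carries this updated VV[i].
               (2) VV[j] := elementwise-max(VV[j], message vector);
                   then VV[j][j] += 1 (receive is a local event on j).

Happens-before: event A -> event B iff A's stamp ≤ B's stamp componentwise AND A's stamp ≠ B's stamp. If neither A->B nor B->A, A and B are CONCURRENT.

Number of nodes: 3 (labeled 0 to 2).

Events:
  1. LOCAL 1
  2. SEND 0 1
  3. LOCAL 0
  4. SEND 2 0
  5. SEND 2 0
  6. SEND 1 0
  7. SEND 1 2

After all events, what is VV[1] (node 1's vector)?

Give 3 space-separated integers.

Answer: 1 4 0

Derivation:
Initial: VV[0]=[0, 0, 0]
Initial: VV[1]=[0, 0, 0]
Initial: VV[2]=[0, 0, 0]
Event 1: LOCAL 1: VV[1][1]++ -> VV[1]=[0, 1, 0]
Event 2: SEND 0->1: VV[0][0]++ -> VV[0]=[1, 0, 0], msg_vec=[1, 0, 0]; VV[1]=max(VV[1],msg_vec) then VV[1][1]++ -> VV[1]=[1, 2, 0]
Event 3: LOCAL 0: VV[0][0]++ -> VV[0]=[2, 0, 0]
Event 4: SEND 2->0: VV[2][2]++ -> VV[2]=[0, 0, 1], msg_vec=[0, 0, 1]; VV[0]=max(VV[0],msg_vec) then VV[0][0]++ -> VV[0]=[3, 0, 1]
Event 5: SEND 2->0: VV[2][2]++ -> VV[2]=[0, 0, 2], msg_vec=[0, 0, 2]; VV[0]=max(VV[0],msg_vec) then VV[0][0]++ -> VV[0]=[4, 0, 2]
Event 6: SEND 1->0: VV[1][1]++ -> VV[1]=[1, 3, 0], msg_vec=[1, 3, 0]; VV[0]=max(VV[0],msg_vec) then VV[0][0]++ -> VV[0]=[5, 3, 2]
Event 7: SEND 1->2: VV[1][1]++ -> VV[1]=[1, 4, 0], msg_vec=[1, 4, 0]; VV[2]=max(VV[2],msg_vec) then VV[2][2]++ -> VV[2]=[1, 4, 3]
Final vectors: VV[0]=[5, 3, 2]; VV[1]=[1, 4, 0]; VV[2]=[1, 4, 3]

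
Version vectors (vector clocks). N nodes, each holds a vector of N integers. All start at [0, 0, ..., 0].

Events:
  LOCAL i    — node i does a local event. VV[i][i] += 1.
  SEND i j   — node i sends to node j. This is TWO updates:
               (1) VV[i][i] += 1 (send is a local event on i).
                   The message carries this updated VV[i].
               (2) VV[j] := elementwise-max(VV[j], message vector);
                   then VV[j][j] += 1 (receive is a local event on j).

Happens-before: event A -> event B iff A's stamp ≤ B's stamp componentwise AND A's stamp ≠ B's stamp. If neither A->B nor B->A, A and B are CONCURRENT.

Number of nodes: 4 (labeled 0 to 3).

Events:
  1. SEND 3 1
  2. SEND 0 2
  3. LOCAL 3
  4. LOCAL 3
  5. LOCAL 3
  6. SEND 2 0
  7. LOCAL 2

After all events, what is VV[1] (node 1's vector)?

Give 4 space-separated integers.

Initial: VV[0]=[0, 0, 0, 0]
Initial: VV[1]=[0, 0, 0, 0]
Initial: VV[2]=[0, 0, 0, 0]
Initial: VV[3]=[0, 0, 0, 0]
Event 1: SEND 3->1: VV[3][3]++ -> VV[3]=[0, 0, 0, 1], msg_vec=[0, 0, 0, 1]; VV[1]=max(VV[1],msg_vec) then VV[1][1]++ -> VV[1]=[0, 1, 0, 1]
Event 2: SEND 0->2: VV[0][0]++ -> VV[0]=[1, 0, 0, 0], msg_vec=[1, 0, 0, 0]; VV[2]=max(VV[2],msg_vec) then VV[2][2]++ -> VV[2]=[1, 0, 1, 0]
Event 3: LOCAL 3: VV[3][3]++ -> VV[3]=[0, 0, 0, 2]
Event 4: LOCAL 3: VV[3][3]++ -> VV[3]=[0, 0, 0, 3]
Event 5: LOCAL 3: VV[3][3]++ -> VV[3]=[0, 0, 0, 4]
Event 6: SEND 2->0: VV[2][2]++ -> VV[2]=[1, 0, 2, 0], msg_vec=[1, 0, 2, 0]; VV[0]=max(VV[0],msg_vec) then VV[0][0]++ -> VV[0]=[2, 0, 2, 0]
Event 7: LOCAL 2: VV[2][2]++ -> VV[2]=[1, 0, 3, 0]
Final vectors: VV[0]=[2, 0, 2, 0]; VV[1]=[0, 1, 0, 1]; VV[2]=[1, 0, 3, 0]; VV[3]=[0, 0, 0, 4]

Answer: 0 1 0 1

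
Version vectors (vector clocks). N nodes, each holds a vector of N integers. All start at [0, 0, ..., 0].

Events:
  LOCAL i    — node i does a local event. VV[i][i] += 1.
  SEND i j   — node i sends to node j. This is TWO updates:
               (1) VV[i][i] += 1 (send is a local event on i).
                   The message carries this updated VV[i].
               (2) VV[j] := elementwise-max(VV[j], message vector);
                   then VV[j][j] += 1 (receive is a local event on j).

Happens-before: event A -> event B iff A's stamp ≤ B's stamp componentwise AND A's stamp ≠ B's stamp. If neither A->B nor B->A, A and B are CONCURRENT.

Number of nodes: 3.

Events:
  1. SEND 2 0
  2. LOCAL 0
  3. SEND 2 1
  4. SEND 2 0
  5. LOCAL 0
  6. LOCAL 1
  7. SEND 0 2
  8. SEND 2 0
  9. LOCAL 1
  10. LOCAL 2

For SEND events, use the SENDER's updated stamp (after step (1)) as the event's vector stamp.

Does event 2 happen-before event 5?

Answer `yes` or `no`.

Answer: yes

Derivation:
Initial: VV[0]=[0, 0, 0]
Initial: VV[1]=[0, 0, 0]
Initial: VV[2]=[0, 0, 0]
Event 1: SEND 2->0: VV[2][2]++ -> VV[2]=[0, 0, 1], msg_vec=[0, 0, 1]; VV[0]=max(VV[0],msg_vec) then VV[0][0]++ -> VV[0]=[1, 0, 1]
Event 2: LOCAL 0: VV[0][0]++ -> VV[0]=[2, 0, 1]
Event 3: SEND 2->1: VV[2][2]++ -> VV[2]=[0, 0, 2], msg_vec=[0, 0, 2]; VV[1]=max(VV[1],msg_vec) then VV[1][1]++ -> VV[1]=[0, 1, 2]
Event 4: SEND 2->0: VV[2][2]++ -> VV[2]=[0, 0, 3], msg_vec=[0, 0, 3]; VV[0]=max(VV[0],msg_vec) then VV[0][0]++ -> VV[0]=[3, 0, 3]
Event 5: LOCAL 0: VV[0][0]++ -> VV[0]=[4, 0, 3]
Event 6: LOCAL 1: VV[1][1]++ -> VV[1]=[0, 2, 2]
Event 7: SEND 0->2: VV[0][0]++ -> VV[0]=[5, 0, 3], msg_vec=[5, 0, 3]; VV[2]=max(VV[2],msg_vec) then VV[2][2]++ -> VV[2]=[5, 0, 4]
Event 8: SEND 2->0: VV[2][2]++ -> VV[2]=[5, 0, 5], msg_vec=[5, 0, 5]; VV[0]=max(VV[0],msg_vec) then VV[0][0]++ -> VV[0]=[6, 0, 5]
Event 9: LOCAL 1: VV[1][1]++ -> VV[1]=[0, 3, 2]
Event 10: LOCAL 2: VV[2][2]++ -> VV[2]=[5, 0, 6]
Event 2 stamp: [2, 0, 1]
Event 5 stamp: [4, 0, 3]
[2, 0, 1] <= [4, 0, 3]? True. Equal? False. Happens-before: True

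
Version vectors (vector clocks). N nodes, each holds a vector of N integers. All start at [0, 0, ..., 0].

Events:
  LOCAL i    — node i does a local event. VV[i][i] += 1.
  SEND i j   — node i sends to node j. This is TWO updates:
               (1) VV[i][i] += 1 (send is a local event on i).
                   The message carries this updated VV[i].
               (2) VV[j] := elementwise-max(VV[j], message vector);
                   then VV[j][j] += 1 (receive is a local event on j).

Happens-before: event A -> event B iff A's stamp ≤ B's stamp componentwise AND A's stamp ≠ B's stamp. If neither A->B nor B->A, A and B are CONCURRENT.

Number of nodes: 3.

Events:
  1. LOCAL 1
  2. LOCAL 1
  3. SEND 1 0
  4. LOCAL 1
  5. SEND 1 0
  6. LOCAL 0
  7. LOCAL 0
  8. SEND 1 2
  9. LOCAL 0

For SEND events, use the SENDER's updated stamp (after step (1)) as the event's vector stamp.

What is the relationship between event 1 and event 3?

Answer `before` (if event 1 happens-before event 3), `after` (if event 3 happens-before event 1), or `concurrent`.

Initial: VV[0]=[0, 0, 0]
Initial: VV[1]=[0, 0, 0]
Initial: VV[2]=[0, 0, 0]
Event 1: LOCAL 1: VV[1][1]++ -> VV[1]=[0, 1, 0]
Event 2: LOCAL 1: VV[1][1]++ -> VV[1]=[0, 2, 0]
Event 3: SEND 1->0: VV[1][1]++ -> VV[1]=[0, 3, 0], msg_vec=[0, 3, 0]; VV[0]=max(VV[0],msg_vec) then VV[0][0]++ -> VV[0]=[1, 3, 0]
Event 4: LOCAL 1: VV[1][1]++ -> VV[1]=[0, 4, 0]
Event 5: SEND 1->0: VV[1][1]++ -> VV[1]=[0, 5, 0], msg_vec=[0, 5, 0]; VV[0]=max(VV[0],msg_vec) then VV[0][0]++ -> VV[0]=[2, 5, 0]
Event 6: LOCAL 0: VV[0][0]++ -> VV[0]=[3, 5, 0]
Event 7: LOCAL 0: VV[0][0]++ -> VV[0]=[4, 5, 0]
Event 8: SEND 1->2: VV[1][1]++ -> VV[1]=[0, 6, 0], msg_vec=[0, 6, 0]; VV[2]=max(VV[2],msg_vec) then VV[2][2]++ -> VV[2]=[0, 6, 1]
Event 9: LOCAL 0: VV[0][0]++ -> VV[0]=[5, 5, 0]
Event 1 stamp: [0, 1, 0]
Event 3 stamp: [0, 3, 0]
[0, 1, 0] <= [0, 3, 0]? True
[0, 3, 0] <= [0, 1, 0]? False
Relation: before

Answer: before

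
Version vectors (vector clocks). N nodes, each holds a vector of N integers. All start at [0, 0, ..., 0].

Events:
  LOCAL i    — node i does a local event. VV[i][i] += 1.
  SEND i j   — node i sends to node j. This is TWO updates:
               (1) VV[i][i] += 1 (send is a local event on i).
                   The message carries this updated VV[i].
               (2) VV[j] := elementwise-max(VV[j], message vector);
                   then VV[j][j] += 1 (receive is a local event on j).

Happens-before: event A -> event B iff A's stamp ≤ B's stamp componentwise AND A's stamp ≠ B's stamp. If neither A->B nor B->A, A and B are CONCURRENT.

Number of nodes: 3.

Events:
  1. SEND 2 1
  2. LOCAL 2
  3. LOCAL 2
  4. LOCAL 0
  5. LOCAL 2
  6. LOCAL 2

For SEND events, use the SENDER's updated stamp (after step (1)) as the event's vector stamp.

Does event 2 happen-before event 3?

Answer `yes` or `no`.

Initial: VV[0]=[0, 0, 0]
Initial: VV[1]=[0, 0, 0]
Initial: VV[2]=[0, 0, 0]
Event 1: SEND 2->1: VV[2][2]++ -> VV[2]=[0, 0, 1], msg_vec=[0, 0, 1]; VV[1]=max(VV[1],msg_vec) then VV[1][1]++ -> VV[1]=[0, 1, 1]
Event 2: LOCAL 2: VV[2][2]++ -> VV[2]=[0, 0, 2]
Event 3: LOCAL 2: VV[2][2]++ -> VV[2]=[0, 0, 3]
Event 4: LOCAL 0: VV[0][0]++ -> VV[0]=[1, 0, 0]
Event 5: LOCAL 2: VV[2][2]++ -> VV[2]=[0, 0, 4]
Event 6: LOCAL 2: VV[2][2]++ -> VV[2]=[0, 0, 5]
Event 2 stamp: [0, 0, 2]
Event 3 stamp: [0, 0, 3]
[0, 0, 2] <= [0, 0, 3]? True. Equal? False. Happens-before: True

Answer: yes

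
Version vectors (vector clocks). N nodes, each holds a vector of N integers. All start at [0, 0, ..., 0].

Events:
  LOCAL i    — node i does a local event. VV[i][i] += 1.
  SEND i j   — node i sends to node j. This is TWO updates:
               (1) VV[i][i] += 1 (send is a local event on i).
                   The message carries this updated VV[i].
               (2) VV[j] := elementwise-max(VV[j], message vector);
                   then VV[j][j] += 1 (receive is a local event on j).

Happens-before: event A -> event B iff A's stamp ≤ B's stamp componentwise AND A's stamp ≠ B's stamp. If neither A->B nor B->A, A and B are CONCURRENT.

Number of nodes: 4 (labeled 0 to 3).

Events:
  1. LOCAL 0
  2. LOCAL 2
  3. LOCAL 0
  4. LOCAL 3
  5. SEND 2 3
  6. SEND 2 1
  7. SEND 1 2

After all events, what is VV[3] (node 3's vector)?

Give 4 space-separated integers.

Initial: VV[0]=[0, 0, 0, 0]
Initial: VV[1]=[0, 0, 0, 0]
Initial: VV[2]=[0, 0, 0, 0]
Initial: VV[3]=[0, 0, 0, 0]
Event 1: LOCAL 0: VV[0][0]++ -> VV[0]=[1, 0, 0, 0]
Event 2: LOCAL 2: VV[2][2]++ -> VV[2]=[0, 0, 1, 0]
Event 3: LOCAL 0: VV[0][0]++ -> VV[0]=[2, 0, 0, 0]
Event 4: LOCAL 3: VV[3][3]++ -> VV[3]=[0, 0, 0, 1]
Event 5: SEND 2->3: VV[2][2]++ -> VV[2]=[0, 0, 2, 0], msg_vec=[0, 0, 2, 0]; VV[3]=max(VV[3],msg_vec) then VV[3][3]++ -> VV[3]=[0, 0, 2, 2]
Event 6: SEND 2->1: VV[2][2]++ -> VV[2]=[0, 0, 3, 0], msg_vec=[0, 0, 3, 0]; VV[1]=max(VV[1],msg_vec) then VV[1][1]++ -> VV[1]=[0, 1, 3, 0]
Event 7: SEND 1->2: VV[1][1]++ -> VV[1]=[0, 2, 3, 0], msg_vec=[0, 2, 3, 0]; VV[2]=max(VV[2],msg_vec) then VV[2][2]++ -> VV[2]=[0, 2, 4, 0]
Final vectors: VV[0]=[2, 0, 0, 0]; VV[1]=[0, 2, 3, 0]; VV[2]=[0, 2, 4, 0]; VV[3]=[0, 0, 2, 2]

Answer: 0 0 2 2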